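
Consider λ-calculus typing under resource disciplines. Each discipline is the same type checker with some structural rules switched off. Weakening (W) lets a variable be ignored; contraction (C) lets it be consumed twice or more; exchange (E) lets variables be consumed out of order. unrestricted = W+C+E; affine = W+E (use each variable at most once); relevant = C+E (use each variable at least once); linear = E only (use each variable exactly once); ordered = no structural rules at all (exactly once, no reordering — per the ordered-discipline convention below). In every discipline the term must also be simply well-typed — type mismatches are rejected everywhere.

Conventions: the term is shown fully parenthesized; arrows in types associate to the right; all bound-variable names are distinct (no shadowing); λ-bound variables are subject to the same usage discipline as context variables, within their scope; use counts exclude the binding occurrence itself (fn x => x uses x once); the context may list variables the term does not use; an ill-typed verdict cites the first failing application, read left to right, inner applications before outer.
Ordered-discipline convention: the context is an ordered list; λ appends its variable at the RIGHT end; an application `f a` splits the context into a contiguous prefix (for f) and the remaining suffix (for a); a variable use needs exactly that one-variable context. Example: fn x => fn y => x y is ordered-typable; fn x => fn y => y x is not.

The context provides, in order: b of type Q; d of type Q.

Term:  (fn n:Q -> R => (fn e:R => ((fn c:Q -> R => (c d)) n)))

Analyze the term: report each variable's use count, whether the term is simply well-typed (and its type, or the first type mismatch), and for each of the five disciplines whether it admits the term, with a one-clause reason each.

usage: b ×0, d ×1, n [bound] ×1, e [bound] ×0, c [bound] ×1
uses in reading order: c, d, n
typing: well-typed at (Q -> R) -> R -> R
ordered: ✗ — unused: b, e — weakening required
linear: ✗ — unused: b, e — weakening required
affine: ✓ — b, d, n, e, c: no repeats, contraction unneeded
relevant: ✗ — unused: b, e — weakening required
unrestricted: ✓ — type-checks ((Q -> R) -> R -> R) and nothing is barred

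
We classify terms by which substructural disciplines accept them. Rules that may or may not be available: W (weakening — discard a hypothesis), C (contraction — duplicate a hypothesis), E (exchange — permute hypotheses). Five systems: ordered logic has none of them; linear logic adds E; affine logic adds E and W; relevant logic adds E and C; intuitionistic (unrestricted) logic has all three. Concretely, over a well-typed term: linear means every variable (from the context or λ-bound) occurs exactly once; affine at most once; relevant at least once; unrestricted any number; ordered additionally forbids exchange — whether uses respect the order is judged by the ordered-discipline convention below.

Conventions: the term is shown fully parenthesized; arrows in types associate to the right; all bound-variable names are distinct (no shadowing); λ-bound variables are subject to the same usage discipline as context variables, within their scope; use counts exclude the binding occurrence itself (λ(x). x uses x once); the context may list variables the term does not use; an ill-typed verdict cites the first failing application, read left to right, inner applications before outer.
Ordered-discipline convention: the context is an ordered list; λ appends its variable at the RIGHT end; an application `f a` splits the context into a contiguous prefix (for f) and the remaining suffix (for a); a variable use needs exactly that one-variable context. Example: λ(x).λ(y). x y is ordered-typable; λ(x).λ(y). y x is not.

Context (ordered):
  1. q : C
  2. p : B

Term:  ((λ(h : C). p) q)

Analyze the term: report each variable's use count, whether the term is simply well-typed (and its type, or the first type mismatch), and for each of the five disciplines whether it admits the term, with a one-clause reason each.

counts: q: 1, p: 1, h [bound]: 0
order of uses: p, q
typing: the term checks, with type B
ordered ✗ (unused: h — weakening required)
linear ✗ (unused: h — weakening required)
affine ✓ (no duplicate uses among q, p, h)
relevant ✗ (unused: h — weakening required)
unrestricted ✓ (well-typed at B; no restrictions here)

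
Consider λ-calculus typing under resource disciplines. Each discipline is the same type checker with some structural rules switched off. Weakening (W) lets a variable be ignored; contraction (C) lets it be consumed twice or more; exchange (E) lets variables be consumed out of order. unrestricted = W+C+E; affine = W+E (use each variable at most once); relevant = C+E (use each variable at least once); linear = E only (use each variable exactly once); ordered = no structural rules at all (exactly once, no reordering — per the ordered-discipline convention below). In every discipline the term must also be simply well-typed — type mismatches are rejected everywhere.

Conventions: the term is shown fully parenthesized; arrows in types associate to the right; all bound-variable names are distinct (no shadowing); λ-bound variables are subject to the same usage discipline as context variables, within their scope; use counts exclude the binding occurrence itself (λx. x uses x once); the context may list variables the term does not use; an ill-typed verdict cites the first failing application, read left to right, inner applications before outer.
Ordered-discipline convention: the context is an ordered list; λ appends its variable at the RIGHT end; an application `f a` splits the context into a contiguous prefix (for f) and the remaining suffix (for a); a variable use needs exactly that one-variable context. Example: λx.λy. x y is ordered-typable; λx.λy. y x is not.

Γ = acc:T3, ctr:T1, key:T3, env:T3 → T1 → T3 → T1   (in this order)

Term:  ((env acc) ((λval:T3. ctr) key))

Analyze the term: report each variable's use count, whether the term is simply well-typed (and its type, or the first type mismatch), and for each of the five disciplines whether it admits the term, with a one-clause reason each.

usage: acc=1, ctr=1, key=1, env=1, val [bound]=0
use order (left to right): env, acc, ctr, key
typing: well-typed — term : T3 → T1
ordered ✗ (needs weakening: val unused)
linear ✗ (needs weakening: val unused)
affine ✓ (no duplicate uses among acc, ctr, key, env, val)
relevant ✗ (needs weakening: val unused)
unrestricted ✓ (well-typed at T3 → T1; no restrictions here)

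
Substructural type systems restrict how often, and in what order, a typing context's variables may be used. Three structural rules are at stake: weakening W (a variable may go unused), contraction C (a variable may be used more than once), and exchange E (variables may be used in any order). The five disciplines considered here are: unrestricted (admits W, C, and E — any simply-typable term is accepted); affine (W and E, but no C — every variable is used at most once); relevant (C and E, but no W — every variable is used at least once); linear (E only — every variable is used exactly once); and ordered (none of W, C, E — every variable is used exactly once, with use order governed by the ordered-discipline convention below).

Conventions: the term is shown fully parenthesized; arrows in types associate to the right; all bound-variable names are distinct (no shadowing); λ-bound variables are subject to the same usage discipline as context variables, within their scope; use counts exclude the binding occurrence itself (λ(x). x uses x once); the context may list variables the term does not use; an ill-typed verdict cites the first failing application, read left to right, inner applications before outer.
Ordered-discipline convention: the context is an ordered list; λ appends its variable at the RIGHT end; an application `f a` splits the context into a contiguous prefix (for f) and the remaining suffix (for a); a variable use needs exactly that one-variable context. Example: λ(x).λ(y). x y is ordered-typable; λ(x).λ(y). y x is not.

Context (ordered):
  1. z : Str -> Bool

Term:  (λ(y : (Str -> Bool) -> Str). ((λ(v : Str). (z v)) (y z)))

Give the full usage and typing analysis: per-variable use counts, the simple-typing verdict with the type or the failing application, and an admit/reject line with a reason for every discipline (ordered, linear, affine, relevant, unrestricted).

counts: z=2, y (λ-bound)=1, v (λ-bound)=1
uses in reading order: z, v, y, z
typing: well-typed at ((Str -> Bool) -> Str) -> Bool
ordered: ✗, repeated use of z ×2
linear: ✗, repeated use of z ×2
affine: ✗, repeated use of z ×2
relevant: ✓, none of z, y, v goes unused
unrestricted: ✓, typability at ((Str -> Bool) -> Str) -> Bool is all that's needed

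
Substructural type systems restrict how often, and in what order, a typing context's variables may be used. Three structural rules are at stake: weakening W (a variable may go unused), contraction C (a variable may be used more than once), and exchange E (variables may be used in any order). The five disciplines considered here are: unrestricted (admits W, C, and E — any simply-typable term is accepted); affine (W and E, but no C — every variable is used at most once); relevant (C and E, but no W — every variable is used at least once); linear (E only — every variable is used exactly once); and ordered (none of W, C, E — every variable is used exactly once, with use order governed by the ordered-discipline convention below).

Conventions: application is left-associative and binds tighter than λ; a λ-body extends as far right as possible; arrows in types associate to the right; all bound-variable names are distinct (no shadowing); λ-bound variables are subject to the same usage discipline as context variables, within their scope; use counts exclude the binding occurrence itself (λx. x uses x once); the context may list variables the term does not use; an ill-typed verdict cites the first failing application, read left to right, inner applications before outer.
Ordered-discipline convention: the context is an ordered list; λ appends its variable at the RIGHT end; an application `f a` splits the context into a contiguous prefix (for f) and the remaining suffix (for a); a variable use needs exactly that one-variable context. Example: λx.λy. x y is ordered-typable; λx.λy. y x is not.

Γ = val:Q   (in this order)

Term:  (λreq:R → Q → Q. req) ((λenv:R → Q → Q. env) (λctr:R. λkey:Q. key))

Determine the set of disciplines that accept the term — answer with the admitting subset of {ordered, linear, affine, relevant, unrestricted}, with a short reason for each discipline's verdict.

admitting disciplines: affine, unrestricted
use counts: val: 0×; req (bound): 1×; env (bound): 1×; ctr (bound): 0×; key (bound): 1×
left-to-right use order: req, env, key
typing: ✓ — R → Q → Q
ordered: ✗ — val, ctr never used (weakening)
linear: ✗ — val, ctr never used (weakening)
affine: ✓ — none of val, req, env, ctr, key used more than once
relevant: ✗ — val, ctr never used (weakening)
unrestricted: ✓ — type-checks (R → Q → Q) and nothing is barred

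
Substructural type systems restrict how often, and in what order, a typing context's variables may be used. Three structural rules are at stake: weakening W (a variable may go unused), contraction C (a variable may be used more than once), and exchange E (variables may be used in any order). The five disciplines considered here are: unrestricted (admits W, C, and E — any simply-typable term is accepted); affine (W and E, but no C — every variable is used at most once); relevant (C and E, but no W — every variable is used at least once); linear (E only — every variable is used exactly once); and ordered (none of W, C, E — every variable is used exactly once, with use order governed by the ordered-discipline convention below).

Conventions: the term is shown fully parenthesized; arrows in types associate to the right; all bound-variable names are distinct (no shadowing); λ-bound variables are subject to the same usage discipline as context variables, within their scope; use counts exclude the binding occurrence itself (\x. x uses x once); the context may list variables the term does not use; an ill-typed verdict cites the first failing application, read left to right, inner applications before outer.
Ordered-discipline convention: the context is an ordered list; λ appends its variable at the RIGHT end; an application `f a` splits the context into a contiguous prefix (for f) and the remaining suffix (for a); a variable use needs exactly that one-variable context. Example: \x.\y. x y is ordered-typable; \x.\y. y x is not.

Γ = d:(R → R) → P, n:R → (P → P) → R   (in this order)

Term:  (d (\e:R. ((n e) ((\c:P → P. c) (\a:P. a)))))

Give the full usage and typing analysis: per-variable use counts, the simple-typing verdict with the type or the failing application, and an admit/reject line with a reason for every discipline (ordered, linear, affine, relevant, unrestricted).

usage: d: 1×, n: 1×, e (bound): 1×, c (bound): 1×, a (bound): 1×
uses in reading order: d, n, e, c, a
typing: the term checks, with type P
ordered: ✓ — single-use (d, n, e, c, a), ordered derivation ok
linear: ✓ — single use per variable (d, n, e, c, a)
affine: ✓ — none of d, n, e, c, a used more than once
relevant: ✓ — d, n, e, c, a: all used, weakening unneeded
unrestricted: ✓ — simply typable at P; W, C, E all held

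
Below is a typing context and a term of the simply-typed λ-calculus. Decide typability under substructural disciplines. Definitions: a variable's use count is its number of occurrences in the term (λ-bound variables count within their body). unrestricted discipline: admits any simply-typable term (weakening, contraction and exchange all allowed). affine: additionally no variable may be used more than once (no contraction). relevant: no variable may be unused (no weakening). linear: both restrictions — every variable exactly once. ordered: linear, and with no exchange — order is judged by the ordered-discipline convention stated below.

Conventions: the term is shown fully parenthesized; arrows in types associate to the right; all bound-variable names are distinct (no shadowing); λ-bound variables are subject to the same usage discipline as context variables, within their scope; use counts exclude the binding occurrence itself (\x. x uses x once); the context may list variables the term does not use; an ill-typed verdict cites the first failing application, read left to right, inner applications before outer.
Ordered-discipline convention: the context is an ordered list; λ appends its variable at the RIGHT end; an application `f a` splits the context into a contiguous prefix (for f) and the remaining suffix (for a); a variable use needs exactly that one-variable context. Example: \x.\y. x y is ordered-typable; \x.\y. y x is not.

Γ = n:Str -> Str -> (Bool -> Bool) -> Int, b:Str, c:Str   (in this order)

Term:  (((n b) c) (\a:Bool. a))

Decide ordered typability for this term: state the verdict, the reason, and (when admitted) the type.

yes — single-use (n, b, c, a), ordered derivation ok; term : Int
counts: n: 1; b: 1; c: 1; a [bound]: 1
use order (left to right): n, b, c, a
typing: well-typed — term : Int
summary: ordered ✓; linear ✓; affine ✓; relevant ✓; unrestricted ✓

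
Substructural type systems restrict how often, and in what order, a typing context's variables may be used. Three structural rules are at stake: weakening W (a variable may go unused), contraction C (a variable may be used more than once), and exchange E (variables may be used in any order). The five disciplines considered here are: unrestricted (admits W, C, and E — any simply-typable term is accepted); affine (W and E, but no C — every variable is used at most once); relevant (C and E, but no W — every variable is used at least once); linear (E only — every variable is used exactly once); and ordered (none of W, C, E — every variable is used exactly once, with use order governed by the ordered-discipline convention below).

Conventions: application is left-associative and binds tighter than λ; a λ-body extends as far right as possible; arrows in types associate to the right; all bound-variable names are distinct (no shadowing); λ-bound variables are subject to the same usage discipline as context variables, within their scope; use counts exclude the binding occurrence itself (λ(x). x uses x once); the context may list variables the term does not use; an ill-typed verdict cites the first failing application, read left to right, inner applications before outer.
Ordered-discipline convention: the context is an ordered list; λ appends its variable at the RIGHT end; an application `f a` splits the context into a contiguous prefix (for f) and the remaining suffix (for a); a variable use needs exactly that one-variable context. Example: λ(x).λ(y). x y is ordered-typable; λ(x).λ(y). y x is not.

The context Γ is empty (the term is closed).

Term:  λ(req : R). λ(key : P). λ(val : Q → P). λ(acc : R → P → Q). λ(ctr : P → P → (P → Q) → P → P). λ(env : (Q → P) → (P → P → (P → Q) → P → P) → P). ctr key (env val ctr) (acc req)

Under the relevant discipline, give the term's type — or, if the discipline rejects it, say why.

term : R → P → (Q → P) → (R → P → Q) → (P → P → (P → Q) → P → P) → ((Q → P) → (P → P → (P → Q) → P → P) → P) → P → P
counts: req [bound]: 1, key [bound]: 1, val [bound]: 1, acc [bound]: 1, ctr [bound]: 2, env [bound]: 1
uses in reading order: ctr, key, env, val, ctr, acc, req
typing: ✓ — R → P → (Q → P) → (R → P → Q) → (P → P → (P → Q) → P → P) → ((Q → P) → (P → P → (P → Q) → P → P) → P) → P → P
summary: ordered ✗ | linear ✗ | affine ✗ | relevant ✓ | unrestricted ✓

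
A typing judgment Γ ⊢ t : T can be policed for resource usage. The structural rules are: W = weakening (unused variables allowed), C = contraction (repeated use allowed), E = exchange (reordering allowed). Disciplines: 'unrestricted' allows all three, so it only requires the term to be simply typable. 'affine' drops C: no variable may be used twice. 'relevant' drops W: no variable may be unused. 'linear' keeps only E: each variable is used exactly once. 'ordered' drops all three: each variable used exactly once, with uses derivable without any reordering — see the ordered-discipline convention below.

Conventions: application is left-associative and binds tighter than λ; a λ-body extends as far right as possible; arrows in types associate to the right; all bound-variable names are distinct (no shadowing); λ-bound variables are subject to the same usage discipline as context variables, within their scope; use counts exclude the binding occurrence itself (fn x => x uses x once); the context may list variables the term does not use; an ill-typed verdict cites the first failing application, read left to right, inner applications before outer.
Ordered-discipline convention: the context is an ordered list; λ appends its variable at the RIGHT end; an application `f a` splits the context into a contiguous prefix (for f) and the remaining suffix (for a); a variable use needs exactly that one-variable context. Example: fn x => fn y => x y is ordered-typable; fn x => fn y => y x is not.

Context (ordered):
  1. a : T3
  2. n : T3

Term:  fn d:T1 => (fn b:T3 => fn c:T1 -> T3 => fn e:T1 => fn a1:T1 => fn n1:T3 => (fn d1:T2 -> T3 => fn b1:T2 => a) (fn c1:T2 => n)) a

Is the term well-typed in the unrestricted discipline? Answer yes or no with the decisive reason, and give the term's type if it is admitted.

yes — type-checks (T1 -> (T1 -> T3) -> T1 -> T1 -> T3 -> T2 -> T3) and nothing is barred; term : T1 -> (T1 -> T3) -> T1 -> T1 -> T3 -> T2 -> T3
use counts: a: 2; n: 1; d [bound]: 0; b [bound]: 0; c [bound]: 0; e [bound]: 0; a1 [bound]: 0; n1 [bound]: 0; d1 [bound]: 0; b1 [bound]: 0; c1 [bound]: 0
left-to-right use order: a, n, a
typing: the term checks, with type T1 -> (T1 -> T3) -> T1 -> T1 -> T3 -> T2 -> T3
all disciplines: ordered ✗ | linear ✗ | affine ✗ | relevant ✗ | unrestricted ✓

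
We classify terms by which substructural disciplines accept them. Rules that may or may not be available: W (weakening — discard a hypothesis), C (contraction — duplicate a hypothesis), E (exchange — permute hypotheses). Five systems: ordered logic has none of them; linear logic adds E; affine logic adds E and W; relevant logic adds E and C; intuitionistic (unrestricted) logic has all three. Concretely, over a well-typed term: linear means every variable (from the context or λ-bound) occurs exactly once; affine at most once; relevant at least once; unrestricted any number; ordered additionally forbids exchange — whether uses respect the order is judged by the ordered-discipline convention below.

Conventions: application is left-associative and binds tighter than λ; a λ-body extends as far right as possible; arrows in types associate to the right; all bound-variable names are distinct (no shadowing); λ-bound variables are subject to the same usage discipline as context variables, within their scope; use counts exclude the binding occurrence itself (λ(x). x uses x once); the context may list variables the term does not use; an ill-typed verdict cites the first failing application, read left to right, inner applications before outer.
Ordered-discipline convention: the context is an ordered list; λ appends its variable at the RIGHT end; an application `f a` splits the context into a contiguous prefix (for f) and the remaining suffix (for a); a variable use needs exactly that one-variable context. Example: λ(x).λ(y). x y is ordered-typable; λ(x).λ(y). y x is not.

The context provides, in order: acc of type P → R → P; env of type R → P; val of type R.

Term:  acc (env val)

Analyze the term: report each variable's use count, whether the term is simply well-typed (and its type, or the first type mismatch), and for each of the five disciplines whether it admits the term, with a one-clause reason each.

use counts: acc=1; env=1; val=1
use order (left to right): acc, env, val
typing: well-typed — term : R → P
ordered ✓ (one use each (acc, env, val); ordered split holds)
linear ✓ (acc, env, val: one use apiece)
affine ✓ (acc, env, val: no repeats, contraction unneeded)
relevant ✓ (none of acc, env, val goes unused)
unrestricted ✓ (type-checks (R → P) and nothing is barred)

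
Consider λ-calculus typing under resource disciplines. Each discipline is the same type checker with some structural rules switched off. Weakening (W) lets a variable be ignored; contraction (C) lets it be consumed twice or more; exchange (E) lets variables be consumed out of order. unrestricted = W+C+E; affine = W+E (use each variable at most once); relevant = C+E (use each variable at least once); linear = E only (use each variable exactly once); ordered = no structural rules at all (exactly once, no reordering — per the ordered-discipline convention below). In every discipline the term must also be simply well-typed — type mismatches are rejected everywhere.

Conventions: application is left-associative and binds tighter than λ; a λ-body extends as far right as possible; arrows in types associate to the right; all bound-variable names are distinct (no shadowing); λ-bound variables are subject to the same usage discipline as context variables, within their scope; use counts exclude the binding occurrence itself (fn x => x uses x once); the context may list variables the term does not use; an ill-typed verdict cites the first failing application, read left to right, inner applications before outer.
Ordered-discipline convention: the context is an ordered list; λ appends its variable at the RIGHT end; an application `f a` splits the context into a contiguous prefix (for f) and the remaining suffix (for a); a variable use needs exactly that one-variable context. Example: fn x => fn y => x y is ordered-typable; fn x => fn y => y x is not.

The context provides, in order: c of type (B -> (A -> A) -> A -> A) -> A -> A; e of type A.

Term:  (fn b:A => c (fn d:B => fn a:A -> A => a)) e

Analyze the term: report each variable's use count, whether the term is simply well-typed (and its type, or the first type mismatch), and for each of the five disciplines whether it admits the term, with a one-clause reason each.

usage: c=1, e=1, b [bound]=0, d [bound]=0, a [bound]=1
uses in reading order: c, a, e
typing: the term checks, with type A -> A
ordered: ✗ — needs weakening: b, d unused
linear: ✗ — needs weakening: b, d unused
affine: ✓ — at most one use each (c, e, b, d, a)
relevant: ✗ — needs weakening: b, d unused
unrestricted: ✓ — simply typable at A -> A; W, C, E all held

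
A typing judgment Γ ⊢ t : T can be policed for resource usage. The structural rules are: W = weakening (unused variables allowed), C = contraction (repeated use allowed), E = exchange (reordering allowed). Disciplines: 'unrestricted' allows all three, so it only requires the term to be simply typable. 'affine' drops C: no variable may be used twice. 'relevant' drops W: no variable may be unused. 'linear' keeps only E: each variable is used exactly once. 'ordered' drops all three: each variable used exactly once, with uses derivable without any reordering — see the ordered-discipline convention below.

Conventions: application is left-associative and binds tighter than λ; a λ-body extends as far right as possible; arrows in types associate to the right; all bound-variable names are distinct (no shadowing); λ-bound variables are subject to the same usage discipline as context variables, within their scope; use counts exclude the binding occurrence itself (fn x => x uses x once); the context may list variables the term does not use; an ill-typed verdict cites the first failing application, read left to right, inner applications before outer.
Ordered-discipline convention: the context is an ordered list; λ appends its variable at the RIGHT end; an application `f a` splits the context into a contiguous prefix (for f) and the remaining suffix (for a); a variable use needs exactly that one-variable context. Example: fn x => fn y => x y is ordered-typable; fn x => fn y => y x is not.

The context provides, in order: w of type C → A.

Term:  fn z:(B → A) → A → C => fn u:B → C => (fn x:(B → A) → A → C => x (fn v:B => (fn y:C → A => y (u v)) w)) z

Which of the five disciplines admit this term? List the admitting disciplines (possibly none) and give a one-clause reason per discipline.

admitted by: linear, affine, relevant, unrestricted
variable uses: w ×1, z (bound) ×1, u (bound) ×1, x (bound) ×1, v (bound) ×1, y (bound) ×1
order of uses: x, y, u, v, w, z
typing: the term checks, with type ((B → A) → A → C) → (B → C) → A → C
ordered ✗ (use order x, y, u, v, w, z needs exchange)
linear ✓ (each of w, z, u, x, v, y used exactly once)
affine ✓ (none of w, z, u, x, v, y used more than once)
relevant ✓ (every one of w, z, u, x, v, y appears)
unrestricted ✓ (simply typable at ((B → A) → A → C) → (B → C) → A → C; W, C, E all held)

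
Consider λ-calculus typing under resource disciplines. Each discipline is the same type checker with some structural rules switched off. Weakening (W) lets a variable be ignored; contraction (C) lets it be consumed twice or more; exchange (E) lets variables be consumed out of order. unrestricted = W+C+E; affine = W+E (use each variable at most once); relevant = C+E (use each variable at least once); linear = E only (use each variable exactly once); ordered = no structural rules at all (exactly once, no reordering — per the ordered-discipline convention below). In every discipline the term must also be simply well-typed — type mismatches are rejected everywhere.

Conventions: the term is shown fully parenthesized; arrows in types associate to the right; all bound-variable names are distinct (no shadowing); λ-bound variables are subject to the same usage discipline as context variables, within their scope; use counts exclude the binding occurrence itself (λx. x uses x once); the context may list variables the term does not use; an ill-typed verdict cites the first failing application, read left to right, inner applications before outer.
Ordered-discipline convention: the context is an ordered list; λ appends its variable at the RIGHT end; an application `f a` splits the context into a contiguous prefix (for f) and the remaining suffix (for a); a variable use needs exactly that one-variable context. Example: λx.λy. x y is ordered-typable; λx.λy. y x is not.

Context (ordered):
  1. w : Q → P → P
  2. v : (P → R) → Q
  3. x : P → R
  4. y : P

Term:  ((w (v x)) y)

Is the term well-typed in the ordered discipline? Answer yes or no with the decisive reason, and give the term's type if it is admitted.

yes — w, v, x, y: once each, no exchange needed; term : P
variable uses: w ×1; v ×1; x ×1; y ×1
uses in reading order: w, v, x, y
typing: well-typed — term : P
summary: ordered ✓ | linear ✓ | affine ✓ | relevant ✓ | unrestricted ✓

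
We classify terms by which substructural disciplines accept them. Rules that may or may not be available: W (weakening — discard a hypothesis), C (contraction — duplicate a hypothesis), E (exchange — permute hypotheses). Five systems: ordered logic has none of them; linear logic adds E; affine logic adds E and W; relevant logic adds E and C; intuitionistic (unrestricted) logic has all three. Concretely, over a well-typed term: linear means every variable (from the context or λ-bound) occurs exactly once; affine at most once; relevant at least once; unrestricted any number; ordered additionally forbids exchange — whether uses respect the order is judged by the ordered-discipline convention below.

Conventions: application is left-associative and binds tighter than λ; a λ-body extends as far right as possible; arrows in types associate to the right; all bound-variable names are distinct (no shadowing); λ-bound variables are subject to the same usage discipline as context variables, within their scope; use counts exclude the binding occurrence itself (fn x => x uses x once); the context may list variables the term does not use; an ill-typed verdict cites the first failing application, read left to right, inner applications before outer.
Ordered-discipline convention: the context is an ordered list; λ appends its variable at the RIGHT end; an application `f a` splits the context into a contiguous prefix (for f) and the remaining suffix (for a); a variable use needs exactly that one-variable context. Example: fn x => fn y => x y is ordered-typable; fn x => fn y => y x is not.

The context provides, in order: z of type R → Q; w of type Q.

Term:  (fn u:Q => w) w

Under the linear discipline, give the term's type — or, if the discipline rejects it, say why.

not well-typed under linear — uses contraction: w ×2; unused: z, u — weakening required
counts: z: 0×; w: 2×; u (λ-bound): 0×
left-to-right use order: w, w
typing: well-typed — term : Q
across the five disciplines: ordered ✗, linear ✗, affine ✗, relevant ✗, unrestricted ✓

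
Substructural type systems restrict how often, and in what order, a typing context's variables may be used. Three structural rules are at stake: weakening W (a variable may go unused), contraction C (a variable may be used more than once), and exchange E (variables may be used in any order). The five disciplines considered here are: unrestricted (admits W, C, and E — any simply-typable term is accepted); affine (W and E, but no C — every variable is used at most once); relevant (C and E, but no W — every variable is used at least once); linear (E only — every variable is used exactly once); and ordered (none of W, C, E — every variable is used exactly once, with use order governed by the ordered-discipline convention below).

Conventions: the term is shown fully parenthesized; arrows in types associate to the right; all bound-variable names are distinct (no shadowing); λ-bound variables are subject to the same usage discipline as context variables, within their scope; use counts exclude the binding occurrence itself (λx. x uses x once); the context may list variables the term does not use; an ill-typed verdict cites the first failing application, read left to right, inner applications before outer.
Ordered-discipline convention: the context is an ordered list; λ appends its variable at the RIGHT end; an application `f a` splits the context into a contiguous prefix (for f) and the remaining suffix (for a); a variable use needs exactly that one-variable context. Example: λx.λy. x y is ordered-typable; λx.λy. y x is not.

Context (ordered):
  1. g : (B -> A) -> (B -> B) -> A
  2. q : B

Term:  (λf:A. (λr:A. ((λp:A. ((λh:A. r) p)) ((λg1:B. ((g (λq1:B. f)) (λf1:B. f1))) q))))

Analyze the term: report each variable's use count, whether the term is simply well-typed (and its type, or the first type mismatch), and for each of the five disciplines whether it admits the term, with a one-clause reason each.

variable uses: g: 1×, q: 1×, f (λ-bound): 1×, r (λ-bound): 1×, p (λ-bound): 1×, h (λ-bound): 0×, g1 (λ-bound): 0×, q1 (λ-bound): 0×, f1 (λ-bound): 1×
use order (left to right): r, p, g, f, f1, q
typing: the term checks, with type A -> A -> A
ordered ✗ (h, g1, q1 never used (weakening))
linear ✗ (h, g1, q1 never used (weakening))
affine ✓ (at most one use each (g, q, f, r, p, h, g1, q1, f1))
relevant ✗ (h, g1, q1 never used (weakening))
unrestricted ✓ (typability at A -> A -> A is all that's needed)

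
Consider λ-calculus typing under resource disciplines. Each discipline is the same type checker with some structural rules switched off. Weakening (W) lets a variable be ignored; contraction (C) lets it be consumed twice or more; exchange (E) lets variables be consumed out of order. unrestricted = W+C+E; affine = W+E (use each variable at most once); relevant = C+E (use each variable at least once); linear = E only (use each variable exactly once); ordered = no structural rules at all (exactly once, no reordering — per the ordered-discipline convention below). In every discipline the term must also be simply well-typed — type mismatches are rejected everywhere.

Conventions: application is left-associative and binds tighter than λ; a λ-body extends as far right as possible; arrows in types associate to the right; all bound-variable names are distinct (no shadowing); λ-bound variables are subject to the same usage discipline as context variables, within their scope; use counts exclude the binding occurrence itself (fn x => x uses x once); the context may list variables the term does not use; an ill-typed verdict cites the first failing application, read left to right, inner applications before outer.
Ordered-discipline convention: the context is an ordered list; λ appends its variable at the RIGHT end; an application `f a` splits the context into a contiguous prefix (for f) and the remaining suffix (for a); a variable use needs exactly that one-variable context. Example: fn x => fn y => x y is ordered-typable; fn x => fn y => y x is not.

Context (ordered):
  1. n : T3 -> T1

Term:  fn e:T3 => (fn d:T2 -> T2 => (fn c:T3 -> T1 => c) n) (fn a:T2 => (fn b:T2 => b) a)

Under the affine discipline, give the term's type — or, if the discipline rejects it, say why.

term : T3 -> T3 -> T1
use counts: n=1; e (λ-bound)=0; d (λ-bound)=0; c (λ-bound)=1; a (λ-bound)=1; b (λ-bound)=1
left-to-right use order: c, n, b, a
typing: well-typed at T3 -> T3 -> T1
per-discipline verdicts: ordered ✗ · linear ✗ · affine ✓ · relevant ✗ · unrestricted ✓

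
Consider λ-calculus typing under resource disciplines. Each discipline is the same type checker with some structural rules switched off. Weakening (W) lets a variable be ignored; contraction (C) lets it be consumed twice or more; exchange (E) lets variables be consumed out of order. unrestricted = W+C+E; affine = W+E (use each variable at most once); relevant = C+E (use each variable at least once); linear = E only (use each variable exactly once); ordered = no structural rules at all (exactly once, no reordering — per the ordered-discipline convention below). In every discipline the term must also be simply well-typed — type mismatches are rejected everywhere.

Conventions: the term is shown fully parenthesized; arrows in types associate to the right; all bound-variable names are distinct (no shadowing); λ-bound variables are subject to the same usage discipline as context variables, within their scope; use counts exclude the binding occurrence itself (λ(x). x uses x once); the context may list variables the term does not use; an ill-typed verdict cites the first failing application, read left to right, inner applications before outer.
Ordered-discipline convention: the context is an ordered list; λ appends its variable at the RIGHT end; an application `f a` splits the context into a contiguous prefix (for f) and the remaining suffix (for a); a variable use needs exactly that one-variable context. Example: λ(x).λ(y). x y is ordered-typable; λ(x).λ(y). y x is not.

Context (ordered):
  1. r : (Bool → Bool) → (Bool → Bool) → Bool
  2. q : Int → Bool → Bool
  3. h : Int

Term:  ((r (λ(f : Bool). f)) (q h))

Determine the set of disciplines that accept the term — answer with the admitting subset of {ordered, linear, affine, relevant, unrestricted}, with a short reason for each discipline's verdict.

accepted by: ordered, linear, affine, relevant, unrestricted
usage: r ×1, q ×1, h ×1, f [bound] ×1
use order (left to right): r, f, q, h
typing: well-typed at Bool
ordered ✓ (r, q, h, f: once each, no exchange needed)
linear ✓ (r, q, h, f: one use apiece)
affine ✓ (at most one use each (r, q, h, f))
relevant ✓ (none of r, q, h, f goes unused)
unrestricted ✓ (simply typable at Bool; W, C, E all held)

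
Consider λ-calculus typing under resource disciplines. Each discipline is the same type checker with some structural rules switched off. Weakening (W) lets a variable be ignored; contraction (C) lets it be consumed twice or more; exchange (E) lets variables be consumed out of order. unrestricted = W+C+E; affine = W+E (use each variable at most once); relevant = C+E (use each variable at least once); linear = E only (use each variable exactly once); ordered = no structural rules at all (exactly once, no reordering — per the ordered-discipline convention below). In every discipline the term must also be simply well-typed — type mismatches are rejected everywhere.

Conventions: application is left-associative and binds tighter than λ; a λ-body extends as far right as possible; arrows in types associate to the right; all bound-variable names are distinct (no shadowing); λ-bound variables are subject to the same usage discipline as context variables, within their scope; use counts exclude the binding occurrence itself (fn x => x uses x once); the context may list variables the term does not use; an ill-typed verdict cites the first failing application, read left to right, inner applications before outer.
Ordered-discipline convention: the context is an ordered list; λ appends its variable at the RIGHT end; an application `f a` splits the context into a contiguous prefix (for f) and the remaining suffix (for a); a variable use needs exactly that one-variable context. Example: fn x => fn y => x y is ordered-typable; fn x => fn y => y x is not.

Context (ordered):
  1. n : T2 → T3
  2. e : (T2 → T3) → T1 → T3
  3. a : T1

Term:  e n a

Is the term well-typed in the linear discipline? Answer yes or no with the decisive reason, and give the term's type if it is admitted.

yes — single use per variable (n, e, a); term : T3
use counts: n: 1; e: 1; a: 1
order of uses: e, n, a
typing: well-typed — term : T3
across the five disciplines: ordered ✗; linear ✓; affine ✓; relevant ✓; unrestricted ✓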